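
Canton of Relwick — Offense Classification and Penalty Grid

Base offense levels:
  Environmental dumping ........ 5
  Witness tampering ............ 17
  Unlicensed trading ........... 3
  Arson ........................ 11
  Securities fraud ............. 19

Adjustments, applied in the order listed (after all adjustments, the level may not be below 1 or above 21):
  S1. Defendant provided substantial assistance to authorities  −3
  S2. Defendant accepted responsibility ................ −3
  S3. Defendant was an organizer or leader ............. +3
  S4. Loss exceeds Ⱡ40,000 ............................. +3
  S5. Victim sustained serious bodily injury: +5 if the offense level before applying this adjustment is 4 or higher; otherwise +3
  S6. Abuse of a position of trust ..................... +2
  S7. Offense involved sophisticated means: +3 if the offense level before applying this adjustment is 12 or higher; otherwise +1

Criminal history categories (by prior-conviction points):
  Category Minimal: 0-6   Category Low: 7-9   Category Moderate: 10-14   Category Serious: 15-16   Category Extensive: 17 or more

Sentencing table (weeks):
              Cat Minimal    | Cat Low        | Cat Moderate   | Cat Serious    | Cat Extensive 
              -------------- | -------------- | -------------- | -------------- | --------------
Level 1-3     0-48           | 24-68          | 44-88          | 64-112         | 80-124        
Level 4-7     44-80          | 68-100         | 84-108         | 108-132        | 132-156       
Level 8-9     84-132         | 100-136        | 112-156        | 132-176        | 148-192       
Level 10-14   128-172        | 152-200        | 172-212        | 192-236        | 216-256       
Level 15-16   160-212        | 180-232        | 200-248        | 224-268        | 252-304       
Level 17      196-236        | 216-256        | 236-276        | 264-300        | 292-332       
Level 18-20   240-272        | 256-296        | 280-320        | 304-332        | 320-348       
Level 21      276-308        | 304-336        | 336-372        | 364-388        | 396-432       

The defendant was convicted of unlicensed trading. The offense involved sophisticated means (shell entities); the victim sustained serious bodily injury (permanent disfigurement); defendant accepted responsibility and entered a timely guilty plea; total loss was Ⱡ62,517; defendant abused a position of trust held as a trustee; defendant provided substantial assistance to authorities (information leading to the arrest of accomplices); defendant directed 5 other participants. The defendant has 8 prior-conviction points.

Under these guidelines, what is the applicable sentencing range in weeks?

Base offense level for unlicensed trading: 3.
S1 applies: 3 − 3 = 0.
S2 applies: 0 − 3 = -3.
S3 applies: -3 + 3 = 0.
S4 applies: 0 + 3 = 3.
S5 applies (level before this adjustment is 3 < 4, so +3): 3 + 3 = 6.
S6 applies: 6 + 2 = 8.
S7 applies (level before this adjustment is 8 < 12, so +1): 8 + 1 = 9.
Final offense level: 9.
Criminal history: 8 prior points → Category Low (7-9).
Level 9 falls in the 8-9 band.
Grid: Level 8-9 × Category Low = 100-136 weeks.

100-136 weeks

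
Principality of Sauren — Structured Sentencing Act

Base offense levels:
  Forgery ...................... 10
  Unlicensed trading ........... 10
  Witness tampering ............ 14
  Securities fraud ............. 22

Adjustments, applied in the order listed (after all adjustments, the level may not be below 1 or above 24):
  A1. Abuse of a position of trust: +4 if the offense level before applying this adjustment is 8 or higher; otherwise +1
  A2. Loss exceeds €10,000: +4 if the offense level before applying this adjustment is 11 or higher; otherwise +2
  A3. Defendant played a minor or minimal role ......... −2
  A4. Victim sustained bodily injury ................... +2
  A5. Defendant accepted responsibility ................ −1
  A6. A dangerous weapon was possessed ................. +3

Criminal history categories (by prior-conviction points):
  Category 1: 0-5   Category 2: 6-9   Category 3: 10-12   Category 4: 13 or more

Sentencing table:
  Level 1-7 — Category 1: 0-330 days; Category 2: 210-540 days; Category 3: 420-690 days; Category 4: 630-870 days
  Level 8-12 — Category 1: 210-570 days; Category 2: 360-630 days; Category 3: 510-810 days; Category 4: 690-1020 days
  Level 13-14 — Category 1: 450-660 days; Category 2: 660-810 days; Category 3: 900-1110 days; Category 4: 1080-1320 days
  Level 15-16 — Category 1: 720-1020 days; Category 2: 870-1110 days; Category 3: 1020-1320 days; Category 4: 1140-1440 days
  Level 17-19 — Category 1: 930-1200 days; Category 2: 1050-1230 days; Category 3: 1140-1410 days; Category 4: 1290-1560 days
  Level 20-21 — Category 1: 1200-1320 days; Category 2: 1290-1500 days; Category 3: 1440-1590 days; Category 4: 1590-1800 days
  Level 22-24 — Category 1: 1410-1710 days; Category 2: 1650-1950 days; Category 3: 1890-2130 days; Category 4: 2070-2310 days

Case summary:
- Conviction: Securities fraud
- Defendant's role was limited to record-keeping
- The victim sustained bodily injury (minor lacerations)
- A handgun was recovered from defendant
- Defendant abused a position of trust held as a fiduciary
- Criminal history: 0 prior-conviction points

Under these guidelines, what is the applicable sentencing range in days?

Base offense level for securities fraud: 22.
A1 applies (level before this adjustment is 22 ≥ 8, so +4): 22 + 4 = 26.
A2 does not apply.
A3 applies: 26 − 2 = 24.
A4 applies: 24 + 2 = 26.
A6 applies: 26 + 3 = 29.
Level 29 exceeds the maximum of 24; capped at 24.
Final offense level: 24.
Criminal history: 0 prior points → Category 1 (0-5).
Level 24 falls in the 22-24 band.
Grid: Level 22-24 × Category 1 = 1410-1710 days.

1410-1710 days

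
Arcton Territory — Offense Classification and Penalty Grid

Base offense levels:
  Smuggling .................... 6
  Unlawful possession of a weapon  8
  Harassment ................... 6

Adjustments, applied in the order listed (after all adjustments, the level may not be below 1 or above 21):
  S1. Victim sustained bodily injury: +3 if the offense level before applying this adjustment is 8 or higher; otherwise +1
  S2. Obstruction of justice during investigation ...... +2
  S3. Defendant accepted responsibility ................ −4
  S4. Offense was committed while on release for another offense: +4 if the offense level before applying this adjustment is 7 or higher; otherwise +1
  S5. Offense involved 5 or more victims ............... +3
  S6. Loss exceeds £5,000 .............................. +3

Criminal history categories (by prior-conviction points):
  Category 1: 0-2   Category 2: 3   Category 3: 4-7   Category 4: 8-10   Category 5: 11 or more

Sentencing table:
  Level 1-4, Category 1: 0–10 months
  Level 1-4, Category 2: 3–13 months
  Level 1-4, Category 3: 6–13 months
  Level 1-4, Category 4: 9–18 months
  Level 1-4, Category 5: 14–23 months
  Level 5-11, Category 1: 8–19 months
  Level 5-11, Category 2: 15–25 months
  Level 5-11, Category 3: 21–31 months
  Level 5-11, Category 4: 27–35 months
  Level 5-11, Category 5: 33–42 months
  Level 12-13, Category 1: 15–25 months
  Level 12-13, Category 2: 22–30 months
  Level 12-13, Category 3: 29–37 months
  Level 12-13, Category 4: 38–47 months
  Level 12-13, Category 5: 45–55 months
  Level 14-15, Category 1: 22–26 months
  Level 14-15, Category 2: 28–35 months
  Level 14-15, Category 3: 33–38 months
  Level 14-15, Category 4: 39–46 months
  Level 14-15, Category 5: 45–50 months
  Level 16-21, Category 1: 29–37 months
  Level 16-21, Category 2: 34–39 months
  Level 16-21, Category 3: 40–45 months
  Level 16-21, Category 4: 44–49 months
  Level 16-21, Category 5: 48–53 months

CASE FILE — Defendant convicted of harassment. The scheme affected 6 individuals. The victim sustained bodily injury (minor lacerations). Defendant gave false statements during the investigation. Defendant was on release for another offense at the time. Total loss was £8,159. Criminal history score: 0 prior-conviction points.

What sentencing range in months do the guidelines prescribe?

Base offense level for harassment: 6.
S1 applies (level before this adjustment is 6 < 8, so +1): 6 + 1 = 7.
S2 applies: 7 + 2 = 9.
S4 applies (level before this adjustment is 9 ≥ 7, so +4): 9 + 4 = 13.
S5 applies: 13 + 3 = 16.
S6 applies: 16 + 3 = 19.
Final offense level: 19.
Criminal history: 0 prior points → Category 1 (0-2).
Level 19 falls in the 16-21 band.
Grid: Level 16-21 × Category 1 = 29-37 months.

29-37 months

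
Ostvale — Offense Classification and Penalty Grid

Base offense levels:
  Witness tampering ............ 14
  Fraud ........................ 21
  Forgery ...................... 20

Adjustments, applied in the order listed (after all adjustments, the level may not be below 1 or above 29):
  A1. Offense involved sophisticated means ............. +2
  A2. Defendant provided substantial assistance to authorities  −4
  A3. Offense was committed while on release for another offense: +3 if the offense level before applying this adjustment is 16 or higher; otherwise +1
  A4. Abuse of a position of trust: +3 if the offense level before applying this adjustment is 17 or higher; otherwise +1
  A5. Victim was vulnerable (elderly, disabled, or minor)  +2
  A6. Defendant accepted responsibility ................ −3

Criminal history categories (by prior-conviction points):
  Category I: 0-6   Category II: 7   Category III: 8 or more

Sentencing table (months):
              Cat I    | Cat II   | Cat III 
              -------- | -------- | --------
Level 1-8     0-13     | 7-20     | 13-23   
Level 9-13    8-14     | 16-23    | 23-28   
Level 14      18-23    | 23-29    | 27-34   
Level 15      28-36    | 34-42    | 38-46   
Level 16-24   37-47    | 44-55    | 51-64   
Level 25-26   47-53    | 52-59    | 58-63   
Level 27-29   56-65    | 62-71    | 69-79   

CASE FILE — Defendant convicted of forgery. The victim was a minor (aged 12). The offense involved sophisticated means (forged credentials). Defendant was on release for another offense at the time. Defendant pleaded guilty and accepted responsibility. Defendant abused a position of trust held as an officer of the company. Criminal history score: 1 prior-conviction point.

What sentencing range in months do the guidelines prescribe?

56-65 months

Base offense level for forgery: 20.
A1 applies: 20 + 2 = 22.
A3 applies (level before this adjustment is 22 ≥ 16, so +3): 22 + 3 = 25.
A4 applies (level before this adjustment is 25 ≥ 17, so +3): 25 + 3 = 28.
A5 applies: 28 + 2 = 30.
A6 applies: 30 − 3 = 27.
Final offense level: 27.
Criminal history: 1 prior point → Category I (0-6).
Level 27 falls in the 27-29 band.
Grid: Level 27-29 × Category I = 56-65 months.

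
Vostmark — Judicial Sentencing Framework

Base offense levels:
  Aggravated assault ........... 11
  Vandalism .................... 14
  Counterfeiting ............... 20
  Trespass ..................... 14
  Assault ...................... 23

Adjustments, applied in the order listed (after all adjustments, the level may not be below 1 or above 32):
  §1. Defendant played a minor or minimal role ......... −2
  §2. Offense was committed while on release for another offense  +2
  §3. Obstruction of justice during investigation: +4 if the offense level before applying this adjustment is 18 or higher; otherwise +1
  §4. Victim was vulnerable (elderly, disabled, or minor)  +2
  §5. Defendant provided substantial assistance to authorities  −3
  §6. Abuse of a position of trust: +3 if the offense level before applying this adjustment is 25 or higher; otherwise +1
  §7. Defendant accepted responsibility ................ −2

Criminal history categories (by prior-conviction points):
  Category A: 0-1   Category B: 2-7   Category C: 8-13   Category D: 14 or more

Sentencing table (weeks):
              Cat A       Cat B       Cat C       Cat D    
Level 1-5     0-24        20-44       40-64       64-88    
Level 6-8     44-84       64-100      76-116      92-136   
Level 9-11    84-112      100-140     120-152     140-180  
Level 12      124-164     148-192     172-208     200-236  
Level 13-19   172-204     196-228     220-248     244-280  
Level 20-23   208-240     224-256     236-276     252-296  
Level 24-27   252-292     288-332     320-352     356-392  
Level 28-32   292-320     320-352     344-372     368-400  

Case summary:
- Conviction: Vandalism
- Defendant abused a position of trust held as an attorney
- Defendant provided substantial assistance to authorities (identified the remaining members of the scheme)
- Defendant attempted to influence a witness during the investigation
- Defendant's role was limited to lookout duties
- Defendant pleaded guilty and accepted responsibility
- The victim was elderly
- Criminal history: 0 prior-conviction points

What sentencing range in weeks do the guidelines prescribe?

84-112 weeks

Base offense level for vandalism: 14.
§1 applies: 14 − 2 = 12.
§2 does not apply.
§3 applies (level before this adjustment is 12 < 18, so +1): 12 + 1 = 13.
§4 applies: 13 + 2 = 15.
§5 applies: 15 − 3 = 12.
§6 applies (level before this adjustment is 12 < 25, so +1): 12 + 1 = 13.
§7 applies: 13 − 2 = 11.
Final offense level: 11.
Criminal history: 0 prior points → Category A (0-1).
Level 11 falls in the 9-11 band.
Grid: Level 9-11 × Category A = 84-112 weeks.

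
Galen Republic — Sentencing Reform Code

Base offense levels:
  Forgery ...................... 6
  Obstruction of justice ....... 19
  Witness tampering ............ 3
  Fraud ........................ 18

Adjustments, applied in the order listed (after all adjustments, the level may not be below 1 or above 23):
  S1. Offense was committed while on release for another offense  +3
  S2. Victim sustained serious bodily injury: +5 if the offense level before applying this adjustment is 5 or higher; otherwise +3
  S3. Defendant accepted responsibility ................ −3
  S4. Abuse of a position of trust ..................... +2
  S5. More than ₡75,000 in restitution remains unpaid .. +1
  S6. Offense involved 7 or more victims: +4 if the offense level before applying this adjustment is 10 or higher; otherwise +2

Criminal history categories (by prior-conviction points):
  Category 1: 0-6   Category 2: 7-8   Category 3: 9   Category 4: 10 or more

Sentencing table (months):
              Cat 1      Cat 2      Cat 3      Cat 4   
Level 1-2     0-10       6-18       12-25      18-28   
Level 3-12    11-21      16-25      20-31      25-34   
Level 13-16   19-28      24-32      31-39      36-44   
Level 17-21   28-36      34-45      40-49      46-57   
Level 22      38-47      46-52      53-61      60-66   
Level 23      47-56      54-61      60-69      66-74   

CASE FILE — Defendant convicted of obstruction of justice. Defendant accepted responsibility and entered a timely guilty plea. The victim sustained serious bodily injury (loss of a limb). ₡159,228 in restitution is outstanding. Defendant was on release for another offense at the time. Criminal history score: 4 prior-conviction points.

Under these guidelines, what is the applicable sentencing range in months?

Base offense level for obstruction of justice: 19.
S1 applies: 19 + 3 = 22.
S2 applies (level before this adjustment is 22 ≥ 5, so +5): 22 + 5 = 27.
S3 applies: 27 − 3 = 24.
S5 applies: 24 + 1 = 25.
S6 does not apply.
Level 25 exceeds the maximum of 23; capped at 23.
Final offense level: 23.
Criminal history: 4 prior points → Category 1 (0-6).
Level 23 falls in the 23 band.
Grid: Level 23 × Category 1 = 47-56 months.

47-56 months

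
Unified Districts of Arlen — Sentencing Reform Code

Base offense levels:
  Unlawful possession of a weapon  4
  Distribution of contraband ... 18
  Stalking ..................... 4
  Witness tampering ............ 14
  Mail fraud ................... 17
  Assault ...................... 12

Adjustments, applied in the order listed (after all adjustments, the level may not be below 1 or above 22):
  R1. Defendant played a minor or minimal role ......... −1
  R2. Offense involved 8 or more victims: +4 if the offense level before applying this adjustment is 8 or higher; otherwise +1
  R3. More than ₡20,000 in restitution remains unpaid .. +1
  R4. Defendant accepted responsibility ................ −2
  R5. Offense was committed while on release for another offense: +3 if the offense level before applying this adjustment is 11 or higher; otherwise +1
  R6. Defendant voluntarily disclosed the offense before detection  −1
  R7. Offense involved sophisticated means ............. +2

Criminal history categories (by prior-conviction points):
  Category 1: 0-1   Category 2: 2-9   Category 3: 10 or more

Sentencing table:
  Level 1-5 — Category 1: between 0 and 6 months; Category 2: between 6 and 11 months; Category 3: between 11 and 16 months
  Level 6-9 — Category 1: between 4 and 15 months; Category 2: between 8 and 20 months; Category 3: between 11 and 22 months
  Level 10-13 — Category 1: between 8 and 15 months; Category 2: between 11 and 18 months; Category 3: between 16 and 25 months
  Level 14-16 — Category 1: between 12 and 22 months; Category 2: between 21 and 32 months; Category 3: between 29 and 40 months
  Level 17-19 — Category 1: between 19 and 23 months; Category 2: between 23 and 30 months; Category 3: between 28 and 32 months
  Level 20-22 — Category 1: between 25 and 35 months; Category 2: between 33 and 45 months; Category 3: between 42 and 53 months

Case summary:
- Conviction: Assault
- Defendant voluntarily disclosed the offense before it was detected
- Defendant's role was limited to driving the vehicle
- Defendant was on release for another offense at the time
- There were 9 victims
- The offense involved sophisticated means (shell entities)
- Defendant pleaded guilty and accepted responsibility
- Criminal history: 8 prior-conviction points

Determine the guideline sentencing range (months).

Base offense level for assault: 12.
R1 applies: 12 − 1 = 11.
R2 applies (level before this adjustment is 11 ≥ 8, so +4): 11 + 4 = 15.
R4 applies: 15 − 2 = 13.
R5 applies (level before this adjustment is 13 ≥ 11, so +3): 13 + 3 = 16.
R6 applies: 16 − 1 = 15.
R7 applies: 15 + 2 = 17.
Final offense level: 17.
Criminal history: 8 prior points → Category 2 (2-9).
Level 17 falls in the 17-19 band.
Grid: Level 17-19 × Category 2 = 23-30 months.

23-30 months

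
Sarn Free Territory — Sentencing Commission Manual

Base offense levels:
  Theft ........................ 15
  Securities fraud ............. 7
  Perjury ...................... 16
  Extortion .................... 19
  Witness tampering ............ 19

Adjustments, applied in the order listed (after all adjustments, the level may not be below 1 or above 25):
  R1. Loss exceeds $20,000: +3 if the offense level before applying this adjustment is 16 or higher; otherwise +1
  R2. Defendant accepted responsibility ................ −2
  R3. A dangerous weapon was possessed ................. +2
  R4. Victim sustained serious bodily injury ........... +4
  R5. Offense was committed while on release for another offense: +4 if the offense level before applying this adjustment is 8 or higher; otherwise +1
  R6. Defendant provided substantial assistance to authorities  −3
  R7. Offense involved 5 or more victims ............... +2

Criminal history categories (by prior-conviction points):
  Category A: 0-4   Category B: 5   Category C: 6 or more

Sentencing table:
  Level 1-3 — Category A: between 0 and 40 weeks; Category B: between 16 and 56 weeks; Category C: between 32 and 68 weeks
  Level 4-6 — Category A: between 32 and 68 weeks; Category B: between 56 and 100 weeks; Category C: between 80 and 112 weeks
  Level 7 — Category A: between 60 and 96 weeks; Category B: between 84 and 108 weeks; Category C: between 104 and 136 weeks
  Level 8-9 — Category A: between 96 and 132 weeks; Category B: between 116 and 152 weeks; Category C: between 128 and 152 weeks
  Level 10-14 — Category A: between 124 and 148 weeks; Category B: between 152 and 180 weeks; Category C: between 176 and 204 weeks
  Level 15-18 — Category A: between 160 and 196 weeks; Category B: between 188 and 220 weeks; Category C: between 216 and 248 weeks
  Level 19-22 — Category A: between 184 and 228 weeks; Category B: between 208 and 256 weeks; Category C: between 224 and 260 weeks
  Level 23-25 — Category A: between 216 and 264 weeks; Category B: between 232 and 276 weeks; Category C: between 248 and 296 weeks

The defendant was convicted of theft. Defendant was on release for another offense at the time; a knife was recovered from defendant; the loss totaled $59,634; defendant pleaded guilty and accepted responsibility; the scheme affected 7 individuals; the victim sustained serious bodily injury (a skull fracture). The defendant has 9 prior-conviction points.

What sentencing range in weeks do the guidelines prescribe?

248-296 weeks

Base offense level for theft: 15.
R1 applies (level before this adjustment is 15 < 16, so +1): 15 + 1 = 16.
R2 applies: 16 − 2 = 14.
R3 applies: 14 + 2 = 16.
R4 applies: 16 + 4 = 20.
R5 applies (level before this adjustment is 20 ≥ 8, so +4): 20 + 4 = 24.
R6 does not apply.
R7 applies: 24 + 2 = 26.
Level 26 exceeds the maximum of 25; capped at 25.
Final offense level: 25.
Criminal history: 9 prior points → Category C (6+).
Level 25 falls in the 23-25 band.
Grid: Level 23-25 × Category C = 248-296 weeks.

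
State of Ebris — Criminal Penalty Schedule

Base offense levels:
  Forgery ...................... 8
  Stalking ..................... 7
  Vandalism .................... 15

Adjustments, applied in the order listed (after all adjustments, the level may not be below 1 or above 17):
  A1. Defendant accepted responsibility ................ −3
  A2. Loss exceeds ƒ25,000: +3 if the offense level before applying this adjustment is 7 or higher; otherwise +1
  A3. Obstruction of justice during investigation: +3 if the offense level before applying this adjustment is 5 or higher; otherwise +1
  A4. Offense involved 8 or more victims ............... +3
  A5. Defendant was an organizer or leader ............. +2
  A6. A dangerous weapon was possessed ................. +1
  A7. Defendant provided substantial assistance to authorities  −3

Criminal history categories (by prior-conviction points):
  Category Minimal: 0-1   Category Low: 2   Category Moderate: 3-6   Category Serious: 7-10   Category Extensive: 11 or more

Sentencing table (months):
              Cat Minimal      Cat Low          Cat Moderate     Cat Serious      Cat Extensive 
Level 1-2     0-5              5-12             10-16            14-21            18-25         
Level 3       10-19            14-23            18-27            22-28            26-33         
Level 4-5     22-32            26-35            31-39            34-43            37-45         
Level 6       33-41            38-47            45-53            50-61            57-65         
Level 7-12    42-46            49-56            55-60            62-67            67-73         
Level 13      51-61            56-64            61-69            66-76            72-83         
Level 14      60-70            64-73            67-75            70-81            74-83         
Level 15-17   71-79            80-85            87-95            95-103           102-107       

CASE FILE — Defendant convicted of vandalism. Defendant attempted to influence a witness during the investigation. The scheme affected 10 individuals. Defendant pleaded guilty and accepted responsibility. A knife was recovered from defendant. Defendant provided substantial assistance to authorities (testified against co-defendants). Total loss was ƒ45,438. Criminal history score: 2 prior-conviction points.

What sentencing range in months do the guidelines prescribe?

80-85 months

Base offense level for vandalism: 15.
A1 applies: 15 − 3 = 12.
A2 applies (level before this adjustment is 12 ≥ 7, so +3): 12 + 3 = 15.
A3 applies (level before this adjustment is 15 ≥ 5, so +3): 15 + 3 = 18.
A4 applies: 18 + 3 = 21.
A6 applies: 21 + 1 = 22.
A7 applies: 22 − 3 = 19.
Level 19 exceeds the maximum of 17; capped at 17.
Final offense level: 17.
Criminal history: 2 prior points → Category Low (2).
Level 17 falls in the 15-17 band.
Grid: Level 15-17 × Category Low = 80-85 months.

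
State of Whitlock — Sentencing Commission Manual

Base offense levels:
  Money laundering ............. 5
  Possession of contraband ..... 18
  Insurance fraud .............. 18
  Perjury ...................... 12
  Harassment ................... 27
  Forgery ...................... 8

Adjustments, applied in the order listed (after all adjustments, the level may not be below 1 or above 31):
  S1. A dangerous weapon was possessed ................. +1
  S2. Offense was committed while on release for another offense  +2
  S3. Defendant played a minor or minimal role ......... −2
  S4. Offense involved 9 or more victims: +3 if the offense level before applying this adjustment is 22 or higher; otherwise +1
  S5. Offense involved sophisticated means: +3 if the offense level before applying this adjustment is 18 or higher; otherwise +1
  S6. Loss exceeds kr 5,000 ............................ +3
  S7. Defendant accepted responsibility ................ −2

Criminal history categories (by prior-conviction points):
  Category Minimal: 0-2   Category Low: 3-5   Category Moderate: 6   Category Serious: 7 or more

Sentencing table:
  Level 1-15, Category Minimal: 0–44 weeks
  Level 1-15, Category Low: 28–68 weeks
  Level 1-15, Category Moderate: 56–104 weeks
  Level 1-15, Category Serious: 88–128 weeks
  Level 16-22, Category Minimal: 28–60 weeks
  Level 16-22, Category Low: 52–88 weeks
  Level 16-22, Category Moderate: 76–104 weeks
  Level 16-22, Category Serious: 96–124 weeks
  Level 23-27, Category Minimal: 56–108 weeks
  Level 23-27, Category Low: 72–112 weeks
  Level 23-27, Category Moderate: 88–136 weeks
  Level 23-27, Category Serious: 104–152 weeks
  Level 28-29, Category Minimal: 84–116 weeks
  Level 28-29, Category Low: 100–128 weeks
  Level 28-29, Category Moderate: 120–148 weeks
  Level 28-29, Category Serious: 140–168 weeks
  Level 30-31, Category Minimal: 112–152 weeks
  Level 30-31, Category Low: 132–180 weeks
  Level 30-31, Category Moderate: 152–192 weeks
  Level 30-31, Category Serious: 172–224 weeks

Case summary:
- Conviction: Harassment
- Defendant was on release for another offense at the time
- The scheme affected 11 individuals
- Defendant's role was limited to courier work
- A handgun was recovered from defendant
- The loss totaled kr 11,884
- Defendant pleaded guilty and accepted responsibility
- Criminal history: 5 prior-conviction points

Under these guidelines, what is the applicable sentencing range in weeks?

132-180 weeks

Base offense level for harassment: 27.
S1 applies: 27 + 1 = 28.
S2 applies: 28 + 2 = 30.
S3 applies: 30 − 2 = 28.
S4 applies (level before this adjustment is 28 ≥ 22, so +3): 28 + 3 = 31.
S5 does not apply.
S6 applies: 31 + 3 = 34.
S7 applies: 34 − 2 = 32.
Level 32 exceeds the maximum of 31; capped at 31.
Final offense level: 31.
Criminal history: 5 prior points → Category Low (3-5).
Level 31 falls in the 30-31 band.
Grid: Level 30-31 × Category Low = 132-180 weeks.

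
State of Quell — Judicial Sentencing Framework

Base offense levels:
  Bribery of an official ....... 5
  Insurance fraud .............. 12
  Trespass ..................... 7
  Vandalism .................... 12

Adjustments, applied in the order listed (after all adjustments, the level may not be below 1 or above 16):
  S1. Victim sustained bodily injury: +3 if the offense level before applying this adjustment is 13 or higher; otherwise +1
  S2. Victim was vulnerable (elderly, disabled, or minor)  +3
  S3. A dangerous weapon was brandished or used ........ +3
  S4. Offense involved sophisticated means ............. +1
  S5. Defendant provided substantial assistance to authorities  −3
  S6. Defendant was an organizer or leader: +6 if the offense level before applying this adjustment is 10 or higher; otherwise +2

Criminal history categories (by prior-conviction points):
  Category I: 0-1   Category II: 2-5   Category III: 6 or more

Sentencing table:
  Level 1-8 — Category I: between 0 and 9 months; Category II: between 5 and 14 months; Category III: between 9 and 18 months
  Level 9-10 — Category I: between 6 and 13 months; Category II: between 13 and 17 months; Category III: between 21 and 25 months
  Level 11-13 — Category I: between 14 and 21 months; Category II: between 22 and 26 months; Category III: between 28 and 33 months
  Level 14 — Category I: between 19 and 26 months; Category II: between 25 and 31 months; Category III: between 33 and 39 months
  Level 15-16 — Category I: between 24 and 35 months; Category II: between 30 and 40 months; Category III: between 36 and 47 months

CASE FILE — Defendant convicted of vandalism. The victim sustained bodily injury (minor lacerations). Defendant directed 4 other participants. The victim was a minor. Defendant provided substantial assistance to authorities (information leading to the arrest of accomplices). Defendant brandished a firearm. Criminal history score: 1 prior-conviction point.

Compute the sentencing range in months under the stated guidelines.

Base offense level for vandalism: 12.
S1 applies (level before this adjustment is 12 < 13, so +1): 12 + 1 = 13.
S2 applies: 13 + 3 = 16.
S3 applies: 16 + 3 = 19.
S4 does not apply.
S5 applies: 19 − 3 = 16.
S6 applies (level before this adjustment is 16 ≥ 10, so +6): 16 + 6 = 22.
Level 22 exceeds the maximum of 16; capped at 16.
Final offense level: 16.
Criminal history: 1 prior point → Category I (0-1).
Level 16 falls in the 15-16 band.
Grid: Level 15-16 × Category I = 24-35 months.

24-35 months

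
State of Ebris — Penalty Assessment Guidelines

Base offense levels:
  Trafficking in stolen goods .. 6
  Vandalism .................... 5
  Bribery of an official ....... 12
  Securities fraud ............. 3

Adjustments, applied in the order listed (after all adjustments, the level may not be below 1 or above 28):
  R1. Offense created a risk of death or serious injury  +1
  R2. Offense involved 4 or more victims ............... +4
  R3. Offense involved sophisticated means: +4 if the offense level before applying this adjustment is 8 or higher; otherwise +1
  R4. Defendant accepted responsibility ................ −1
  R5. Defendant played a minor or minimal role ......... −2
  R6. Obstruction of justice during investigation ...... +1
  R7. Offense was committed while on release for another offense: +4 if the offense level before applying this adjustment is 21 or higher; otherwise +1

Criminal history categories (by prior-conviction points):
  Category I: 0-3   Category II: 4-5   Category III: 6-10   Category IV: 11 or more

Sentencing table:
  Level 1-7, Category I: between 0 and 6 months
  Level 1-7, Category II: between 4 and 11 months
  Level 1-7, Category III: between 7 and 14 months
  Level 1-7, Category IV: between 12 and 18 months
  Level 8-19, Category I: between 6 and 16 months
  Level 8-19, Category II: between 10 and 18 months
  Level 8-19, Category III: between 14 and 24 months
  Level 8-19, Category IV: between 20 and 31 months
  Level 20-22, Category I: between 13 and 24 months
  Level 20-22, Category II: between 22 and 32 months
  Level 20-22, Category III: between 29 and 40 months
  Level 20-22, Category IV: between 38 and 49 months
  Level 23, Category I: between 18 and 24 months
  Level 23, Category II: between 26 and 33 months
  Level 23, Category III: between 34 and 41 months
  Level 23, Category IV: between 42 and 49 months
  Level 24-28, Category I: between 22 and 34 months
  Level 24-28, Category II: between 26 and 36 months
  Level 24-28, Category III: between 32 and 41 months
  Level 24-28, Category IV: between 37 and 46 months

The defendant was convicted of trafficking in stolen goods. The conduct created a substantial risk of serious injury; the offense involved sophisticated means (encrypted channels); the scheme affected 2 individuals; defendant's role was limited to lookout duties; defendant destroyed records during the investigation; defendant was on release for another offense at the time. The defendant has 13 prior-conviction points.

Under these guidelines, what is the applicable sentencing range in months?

Base offense level for trafficking in stolen goods: 6.
R1 applies: 6 + 1 = 7.
R2 does not apply.
R3 applies (level before this adjustment is 7 < 8, so +1): 7 + 1 = 8.
R4 does not apply.
R5 applies: 8 − 2 = 6.
R6 applies: 6 + 1 = 7.
R7 applies (level before this adjustment is 7 < 21, so +1): 7 + 1 = 8.
Final offense level: 8.
Criminal history: 13 prior points → Category IV (11+).
Level 8 falls in the 8-19 band.
Grid: Level 8-19 × Category IV = 20-31 months.

20-31 months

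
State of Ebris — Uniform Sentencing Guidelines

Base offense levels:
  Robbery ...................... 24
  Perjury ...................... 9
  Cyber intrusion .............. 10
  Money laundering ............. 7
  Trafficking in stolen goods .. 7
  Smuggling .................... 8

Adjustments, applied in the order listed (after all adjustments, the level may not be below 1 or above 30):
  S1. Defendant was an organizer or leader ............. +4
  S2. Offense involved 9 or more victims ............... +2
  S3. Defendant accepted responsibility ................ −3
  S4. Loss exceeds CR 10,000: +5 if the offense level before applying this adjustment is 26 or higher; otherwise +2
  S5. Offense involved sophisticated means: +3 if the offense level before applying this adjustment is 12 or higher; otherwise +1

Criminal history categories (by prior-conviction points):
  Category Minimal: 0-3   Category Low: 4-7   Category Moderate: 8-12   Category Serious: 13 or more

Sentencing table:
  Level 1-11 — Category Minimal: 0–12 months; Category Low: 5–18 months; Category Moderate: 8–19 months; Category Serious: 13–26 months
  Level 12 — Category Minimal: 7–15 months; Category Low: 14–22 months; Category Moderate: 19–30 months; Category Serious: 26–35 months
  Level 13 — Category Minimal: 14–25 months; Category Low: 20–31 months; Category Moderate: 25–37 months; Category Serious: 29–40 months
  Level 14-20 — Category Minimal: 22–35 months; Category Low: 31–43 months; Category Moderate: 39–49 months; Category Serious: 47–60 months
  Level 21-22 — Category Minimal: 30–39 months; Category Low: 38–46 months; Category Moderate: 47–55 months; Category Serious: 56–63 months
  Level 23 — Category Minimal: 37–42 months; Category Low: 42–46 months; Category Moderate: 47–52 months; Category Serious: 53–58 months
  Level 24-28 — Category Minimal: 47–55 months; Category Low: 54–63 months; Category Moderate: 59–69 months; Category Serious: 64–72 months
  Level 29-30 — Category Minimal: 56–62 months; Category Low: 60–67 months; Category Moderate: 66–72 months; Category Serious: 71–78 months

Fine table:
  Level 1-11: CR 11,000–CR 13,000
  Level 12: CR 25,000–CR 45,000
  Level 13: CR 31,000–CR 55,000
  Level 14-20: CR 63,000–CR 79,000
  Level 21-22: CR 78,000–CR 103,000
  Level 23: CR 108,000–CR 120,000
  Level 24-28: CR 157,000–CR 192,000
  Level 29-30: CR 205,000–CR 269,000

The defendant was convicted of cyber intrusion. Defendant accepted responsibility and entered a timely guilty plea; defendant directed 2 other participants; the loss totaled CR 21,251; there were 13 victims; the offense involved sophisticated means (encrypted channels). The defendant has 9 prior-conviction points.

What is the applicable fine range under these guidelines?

CR 63,000–CR 79,000

Base offense level for cyber intrusion: 10.
S1 applies: 10 + 4 = 14.
S2 applies: 14 + 2 = 16.
S3 applies: 16 − 3 = 13.
S4 applies (level before this adjustment is 13 < 26, so +2): 13 + 2 = 15.
S5 applies (level before this adjustment is 15 ≥ 12, so +3): 15 + 3 = 18.
Final offense level: 18.
Level 18 falls in the 14-20 band.
Fine table: Level 14-20 → CR 63,000–CR 79,000.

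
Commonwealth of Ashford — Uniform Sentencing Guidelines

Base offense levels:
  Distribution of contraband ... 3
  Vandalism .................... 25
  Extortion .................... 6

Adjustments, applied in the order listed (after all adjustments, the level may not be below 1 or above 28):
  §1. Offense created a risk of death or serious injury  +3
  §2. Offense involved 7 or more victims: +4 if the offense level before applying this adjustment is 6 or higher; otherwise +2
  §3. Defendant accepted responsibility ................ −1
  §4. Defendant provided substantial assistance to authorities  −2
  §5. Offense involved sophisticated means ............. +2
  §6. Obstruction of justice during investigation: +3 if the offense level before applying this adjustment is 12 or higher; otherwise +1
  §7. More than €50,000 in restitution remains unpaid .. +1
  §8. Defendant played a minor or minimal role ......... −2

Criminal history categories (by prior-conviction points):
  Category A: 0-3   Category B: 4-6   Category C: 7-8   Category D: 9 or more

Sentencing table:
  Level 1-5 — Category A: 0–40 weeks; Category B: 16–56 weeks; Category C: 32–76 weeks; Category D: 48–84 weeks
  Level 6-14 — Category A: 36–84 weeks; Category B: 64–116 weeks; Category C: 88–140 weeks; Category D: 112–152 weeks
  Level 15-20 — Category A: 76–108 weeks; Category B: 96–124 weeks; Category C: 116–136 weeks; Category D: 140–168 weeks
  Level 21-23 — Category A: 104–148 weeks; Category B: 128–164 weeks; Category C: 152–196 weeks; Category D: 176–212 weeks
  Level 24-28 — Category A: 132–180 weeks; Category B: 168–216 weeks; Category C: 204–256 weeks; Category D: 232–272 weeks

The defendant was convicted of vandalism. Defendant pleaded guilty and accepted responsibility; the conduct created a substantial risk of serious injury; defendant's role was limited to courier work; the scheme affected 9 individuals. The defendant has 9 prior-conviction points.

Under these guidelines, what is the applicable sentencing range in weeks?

232-272 weeks

Base offense level for vandalism: 25.
§1 applies: 25 + 3 = 28.
§2 applies (level before this adjustment is 28 ≥ 6, so +4): 28 + 4 = 32.
§3 applies: 32 − 1 = 31.
§4 does not apply.
§5 does not apply.
§7 does not apply.
§8 applies: 31 − 2 = 29.
Level 29 exceeds the maximum of 28; capped at 28.
Final offense level: 28.
Criminal history: 9 prior points → Category D (9+).
Level 28 falls in the 24-28 band.
Grid: Level 24-28 × Category D = 232-272 weeks.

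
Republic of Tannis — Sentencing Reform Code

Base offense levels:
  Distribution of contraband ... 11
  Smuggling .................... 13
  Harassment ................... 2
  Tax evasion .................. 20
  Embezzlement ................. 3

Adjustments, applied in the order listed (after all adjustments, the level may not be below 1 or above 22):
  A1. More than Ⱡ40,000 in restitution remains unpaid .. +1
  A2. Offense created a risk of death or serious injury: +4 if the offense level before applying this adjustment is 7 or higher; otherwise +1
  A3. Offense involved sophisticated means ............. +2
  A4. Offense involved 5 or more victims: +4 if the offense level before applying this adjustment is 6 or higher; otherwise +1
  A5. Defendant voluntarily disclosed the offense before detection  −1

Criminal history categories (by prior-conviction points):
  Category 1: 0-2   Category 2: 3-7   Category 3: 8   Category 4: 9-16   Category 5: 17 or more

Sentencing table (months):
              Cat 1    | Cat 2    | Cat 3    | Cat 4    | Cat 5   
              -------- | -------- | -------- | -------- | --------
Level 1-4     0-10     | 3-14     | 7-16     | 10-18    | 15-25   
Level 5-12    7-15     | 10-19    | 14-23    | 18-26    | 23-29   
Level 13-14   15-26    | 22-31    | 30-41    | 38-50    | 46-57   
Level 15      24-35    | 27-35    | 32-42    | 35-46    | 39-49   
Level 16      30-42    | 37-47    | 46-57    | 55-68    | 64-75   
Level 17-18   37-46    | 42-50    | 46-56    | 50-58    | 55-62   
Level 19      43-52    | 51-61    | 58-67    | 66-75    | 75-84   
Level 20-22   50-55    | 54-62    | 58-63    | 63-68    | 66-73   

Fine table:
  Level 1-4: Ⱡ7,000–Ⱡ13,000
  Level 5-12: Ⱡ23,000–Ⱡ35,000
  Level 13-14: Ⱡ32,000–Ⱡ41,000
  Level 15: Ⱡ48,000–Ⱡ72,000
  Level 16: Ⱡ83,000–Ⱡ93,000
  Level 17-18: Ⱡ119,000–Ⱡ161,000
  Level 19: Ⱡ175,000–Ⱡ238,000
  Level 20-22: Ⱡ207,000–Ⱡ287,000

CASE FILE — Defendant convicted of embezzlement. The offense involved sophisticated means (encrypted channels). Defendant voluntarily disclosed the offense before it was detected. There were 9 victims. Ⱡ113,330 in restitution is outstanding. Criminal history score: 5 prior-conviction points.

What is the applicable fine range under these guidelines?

Ⱡ23,000–Ⱡ35,000

Base offense level for embezzlement: 3.
A1 applies: 3 + 1 = 4.
A2 does not apply.
A3 applies: 4 + 2 = 6.
A4 applies (level before this adjustment is 6 ≥ 6, so +4): 6 + 4 = 10.
A5 applies: 10 − 1 = 9.
Final offense level: 9.
Level 9 falls in the 5-12 band.
Fine table: Level 5-12 → Ⱡ23,000–Ⱡ35,000.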